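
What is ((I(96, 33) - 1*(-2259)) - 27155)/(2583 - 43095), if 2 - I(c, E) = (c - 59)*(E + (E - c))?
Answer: 991/1688 ≈ 0.58709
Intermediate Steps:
I(c, E) = 2 - (-59 + c)*(-c + 2*E) (I(c, E) = 2 - (c - 59)*(E + (E - c)) = 2 - (-59 + c)*(-c + 2*E))
((I(96, 33) - 1*(-2259)) - 27155)/(2583 - 43095) = (((2 + 96**2 - 59*96 + 118*33 - 2*33*96) - 1*(-2259)) - 27155)/(2583 - 43095) = (((2 + 9216 - 5664 + 3894 - 6336) + 2259) - 27155)/(-40512) = ((1112 + 2259) - 27155)*(-1/40512) = (3371 - 27155)*(-1/40512) = -23784*(-1/40512) = 991/1688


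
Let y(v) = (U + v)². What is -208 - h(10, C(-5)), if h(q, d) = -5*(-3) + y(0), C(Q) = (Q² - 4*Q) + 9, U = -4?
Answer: -239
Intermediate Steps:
C(Q) = 9 + Q² - 4*Q
y(v) = (-4 + v)²
h(q, d) = 31 (h(q, d) = -5*(-3) + (-4 + 0)² = 15 + (-4)² = 15 + 16 = 31)
-208 - h(10, C(-5)) = -208 - 1*31 = -208 - 31 = -239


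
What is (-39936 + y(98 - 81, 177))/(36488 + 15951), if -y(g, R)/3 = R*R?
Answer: -133923/52439 ≈ -2.5539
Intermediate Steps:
y(g, R) = -3*R**2 (y(g, R) = -3*R*R = -3*R**2)
(-39936 + y(98 - 81, 177))/(36488 + 15951) = (-39936 - 3*177**2)/(36488 + 15951) = (-39936 - 3*31329)/52439 = (-39936 - 93987)*(1/52439) = -133923*1/52439 = -133923/52439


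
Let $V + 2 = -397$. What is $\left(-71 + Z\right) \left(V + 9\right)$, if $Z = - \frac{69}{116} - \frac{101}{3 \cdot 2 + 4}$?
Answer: $\frac{1847937}{58} \approx 31861.0$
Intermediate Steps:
$V = -399$ ($V = -2 - 397 = -399$)
$Z = - \frac{6203}{580}$ ($Z = \left(-69\right) \frac{1}{116} - \frac{101}{6 + 4} = - \frac{69}{116} - \frac{101}{10} = - \frac{6203}{580} \approx -10.695$)
$\left(-71 + Z\right) \left(V + 9\right) = \left(-71 - \frac{6203}{580}\right) \left(-399 + 9\right) = \left(- \frac{47383}{580}\right) \left(-390\right) = \frac{1847937}{58}$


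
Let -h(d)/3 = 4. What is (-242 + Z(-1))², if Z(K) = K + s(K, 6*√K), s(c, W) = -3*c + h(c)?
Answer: 63504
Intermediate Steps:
h(d) = -12 (h(d) = -3*4 = -12)
s(c, W) = -12 - 3*c (s(c, W) = -3*c - 12 = -12 - 3*c)
Z(K) = -12 - 2*K (Z(K) = K + (-12 - 3*K) = -12 - 2*K)
(-242 + Z(-1))² = (-242 + (-12 - 2*(-1)))² = (-242 + (-12 + 2))² = (-242 - 10)² = (-252)² = 63504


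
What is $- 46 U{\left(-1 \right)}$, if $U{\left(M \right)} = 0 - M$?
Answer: $-46$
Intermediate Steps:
$U{\left(M \right)} = - M$
$- 46 U{\left(-1 \right)} = - 46 \left(\left(-1\right) \left(-1\right)\right) = \left(-46\right) 1 = -46$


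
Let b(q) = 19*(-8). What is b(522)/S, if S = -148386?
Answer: 76/74193 ≈ 0.0010244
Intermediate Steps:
b(q) = -152
b(522)/S = -152/(-148386) = -152*(-1/148386) = 76/74193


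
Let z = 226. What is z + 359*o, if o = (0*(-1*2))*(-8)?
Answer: 226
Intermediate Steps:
o = 0 (o = (0*(-2))*(-8) = 0*(-8) = 0)
z + 359*o = 226 + 359*0 = 226 + 0 = 226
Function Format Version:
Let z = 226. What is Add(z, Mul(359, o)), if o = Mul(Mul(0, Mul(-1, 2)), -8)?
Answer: 226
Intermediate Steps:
o = 0 (o = Mul(Mul(0, -2), -8) = Mul(0, -8) = 0)
Add(z, Mul(359, o)) = Add(226, Mul(359, 0)) = Add(226, 0) = 226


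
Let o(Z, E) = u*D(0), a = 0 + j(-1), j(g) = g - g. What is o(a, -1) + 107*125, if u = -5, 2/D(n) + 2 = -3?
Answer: 13377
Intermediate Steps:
D(n) = -⅖ (D(n) = 2/(-2 - 3) = 2/(-5) = 2*(-⅕) = -⅖)
j(g) = 0
a = 0 (a = 0 + 0 = 0)
o(Z, E) = 2 (o(Z, E) = -5*(-⅖) = 2)
o(a, -1) + 107*125 = 2 + 107*125 = 2 + 13375 = 13377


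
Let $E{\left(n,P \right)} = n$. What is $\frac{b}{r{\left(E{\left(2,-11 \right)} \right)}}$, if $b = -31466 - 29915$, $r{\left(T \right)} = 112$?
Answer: $- \frac{61381}{112} \approx -548.04$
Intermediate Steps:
$b = -61381$ ($b = -31466 - 29915 = -61381$)
$\frac{b}{r{\left(E{\left(2,-11 \right)} \right)}} = - \frac{61381}{112}$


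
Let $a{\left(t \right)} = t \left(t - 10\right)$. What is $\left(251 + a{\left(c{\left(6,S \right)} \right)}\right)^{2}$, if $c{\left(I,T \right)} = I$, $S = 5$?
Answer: $51529$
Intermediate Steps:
$a{\left(t \right)} = t \left(-10 + t\right)$
$\left(251 + a{\left(c{\left(6,S \right)} \right)}\right)^{2} = \left(251 + 6 \left(-10 + 6\right)\right)^{2} = \left(251 + 6 \left(-4\right)\right)^{2} = \left(251 - 24\right)^{2} = 227^{2} = 51529$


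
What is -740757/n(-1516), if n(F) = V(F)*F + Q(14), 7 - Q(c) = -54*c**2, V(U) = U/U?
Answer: -246919/3025 ≈ -81.626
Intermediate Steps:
V(U) = 1
Q(c) = 7 + 54*c**2 (Q(c) = 7 - (-54)*c**2 = 7 + 54*c**2)
n(F) = 10591 + F (n(F) = 1*F + (7 + 54*14**2) = F + (7 + 54*196) = F + (7 + 10584) = F + 10591 = 10591 + F)
-740757/n(-1516) = -740757/(10591 - 1516) = -740757/9075 = -740757*1/9075 = -246919/3025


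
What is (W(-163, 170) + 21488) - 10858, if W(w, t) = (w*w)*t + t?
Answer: 4527530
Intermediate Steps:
W(w, t) = t + t*w² (W(w, t) = w²*t + t = t*w² + t = t + t*w²)
(W(-163, 170) + 21488) - 10858 = (170*(1 + (-163)²) + 21488) - 10858 = (170*(1 + 26569) + 21488) - 10858 = (170*26570 + 21488) - 10858 = (4516900 + 21488) - 10858 = 4538388 - 10858 = 4527530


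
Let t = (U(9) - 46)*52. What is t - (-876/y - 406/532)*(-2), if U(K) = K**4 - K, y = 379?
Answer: 2436140433/7201 ≈ 3.3831e+5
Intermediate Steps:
t = 338312 (t = ((9**4 - 1*9) - 46)*52 = ((6561 - 9) - 46)*52 = (6552 - 46)*52 = 6506*52 = 338312)
t - (-876/y - 406/532)*(-2) = 338312 - (-876/379 - 406/532)*(-2) = 338312 - (-876*1/379 - 406*1/532)*(-2) = 338312 - (-876/379 - 29/38)*(-2) = 338312 - (-44279)*(-2)/14402 = 338312 - 1*44279/7201 = 338312 - 44279/7201 = 2436140433/7201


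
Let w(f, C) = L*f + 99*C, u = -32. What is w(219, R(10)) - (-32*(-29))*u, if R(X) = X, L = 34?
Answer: 38132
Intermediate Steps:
w(f, C) = 34*f + 99*C
w(219, R(10)) - (-32*(-29))*u = (34*219 + 99*10) - (-32*(-29))*(-32) = (7446 + 990) - 928*(-32) = 8436 - 1*(-29696) = 8436 + 29696 = 38132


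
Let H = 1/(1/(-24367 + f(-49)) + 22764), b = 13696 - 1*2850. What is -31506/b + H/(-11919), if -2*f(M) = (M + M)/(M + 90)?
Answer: -147237451032084799/50686770515705643 ≈ -2.9049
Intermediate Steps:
f(M) = -M/(90 + M) (f(M) = -(M + M)/(2*(M + 90)) = -2*M/(2*(90 + M)) = -M/(90 + M))
b = 10846 (b = 13696 - 2850 = 10846)
H = 998998/22741190431 (H = 1/(1/(-24367 - 1*(-49)/(90 - 49)) + 22764) = 1/(1/(-24367 - 1*(-49)/41) + 22764) = 1/(1/(-24367 - 1*(-49)*1/41) + 22764) = 1/(1/(-24367 + 49/41) + 22764) = 1/(1/(-998998/41) + 22764) = 1/(-41/998998 + 22764) = 1/(22741190431/998998) = 998998/22741190431 ≈ 4.3929e-5)
-31506/b + H/(-11919) = -31506/10846 + (998998/22741190431)/(-11919) = -31506*1/10846 + (998998/22741190431)*(-1/11919) = -15753/5423 - 998998/271052248747089 = -147237451032084799/50686770515705643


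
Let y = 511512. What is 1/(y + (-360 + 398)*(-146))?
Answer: 1/505964 ≈ 1.9764e-6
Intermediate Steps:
1/(y + (-360 + 398)*(-146)) = 1/(511512 + (-360 + 398)*(-146)) = 1/(511512 + 38*(-146)) = 1/(511512 - 5548) = 1/505964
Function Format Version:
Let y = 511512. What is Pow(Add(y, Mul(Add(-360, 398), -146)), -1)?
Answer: Rational(1, 505964) ≈ 1.9764e-6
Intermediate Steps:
Pow(Add(y, Mul(Add(-360, 398), -146)), -1) = Pow(Add(511512, Mul(Add(-360, 398), -146)), -1) = Pow(Add(511512, Mul(38, -146)), -1) = Pow(Add(511512, -5548), -1) = Pow(505964, -1) = Rational(1, 505964)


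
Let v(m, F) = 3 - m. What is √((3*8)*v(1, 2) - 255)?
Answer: 3*I*√23 ≈ 14.387*I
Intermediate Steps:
√((3*8)*v(1, 2) - 255) = √((3*8)*(3 - 1*1) - 255) = √(24*(3 - 1) - 255) = √(24*2 - 255) = √(48 - 255) = √(-207) = 3*I*√23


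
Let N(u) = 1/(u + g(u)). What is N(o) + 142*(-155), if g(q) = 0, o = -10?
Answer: -220101/10 ≈ -22010.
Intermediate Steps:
N(u) = 1/u (N(u) = 1/(u + 0) = 1/u)
N(o) + 142*(-155) = 1/(-10) + 142*(-155) = -1/10 - 22010 = -220101/10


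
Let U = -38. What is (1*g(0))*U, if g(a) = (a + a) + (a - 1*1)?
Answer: 38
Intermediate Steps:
g(a) = -1 + 3*a (g(a) = 2*a + (a - 1) = 2*a + (-1 + a) = -1 + 3*a)
(1*g(0))*U = (1*(-1 + 3*0))*(-38) = (1*(-1 + 0))*(-38) = (1*(-1))*(-38) = -1*(-38) = 38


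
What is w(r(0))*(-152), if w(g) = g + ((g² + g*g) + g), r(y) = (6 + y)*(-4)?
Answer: -167808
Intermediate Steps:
r(y) = -24 - 4*y
w(g) = 2*g + 2*g² (w(g) = g + ((g² + g²) + g) = g + (2*g² + g) = g + (g + 2*g²) = 2*g + 2*g²)
w(r(0))*(-152) = (2*(-24 - 4*0)*(1 + (-24 - 4*0)))*(-152) = (2*(-24 + 0)*(1 + (-24 + 0)))*(-152) = (2*(-24)*(1 - 24))*(-152) = (2*(-24)*(-23))*(-152) = 1104*(-152) = -167808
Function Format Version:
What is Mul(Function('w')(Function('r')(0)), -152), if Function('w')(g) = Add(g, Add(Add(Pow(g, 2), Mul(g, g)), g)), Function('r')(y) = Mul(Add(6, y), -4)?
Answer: -167808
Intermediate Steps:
Function('r')(y) = Add(-24, Mul(-4, y))
Function('w')(g) = Add(Mul(2, g), Mul(2, Pow(g, 2))) (Function('w')(g) = Add(g, Add(Add(Pow(g, 2), Pow(g, 2)), g)) = Add(g, Add(Mul(2, Pow(g, 2)), g)) = Add(g, Add(g, Mul(2, Pow(g, 2)))) = Add(Mul(2, g), Mul(2, Pow(g, 2))))
Mul(Function('w')(Function('r')(0)), -152) = Mul(Mul(2, Add(-24, Mul(-4, 0)), Add(1, Add(-24, Mul(-4, 0)))), -152) = Mul(Mul(2, Add(-24, 0), Add(1, Add(-24, 0))), -152) = Mul(Mul(2, -24, Add(1, -24)), -152) = Mul(Mul(2, -24, -23), -152) = Mul(1104, -152) = -167808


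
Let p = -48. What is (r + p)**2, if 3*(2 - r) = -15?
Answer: 1681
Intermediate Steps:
r = 7 (r = 2 - 1/3*(-15) = 2 + 5 = 7)
(r + p)**2 = (7 - 48)**2 = (-41)**2 = 1681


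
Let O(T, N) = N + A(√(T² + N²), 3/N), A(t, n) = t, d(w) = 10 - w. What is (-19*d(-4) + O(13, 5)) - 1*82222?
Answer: -82483 + √194 ≈ -82469.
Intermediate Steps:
O(T, N) = N + √(N² + T²) (O(T, N) = N + √(T² + N²) = N + √(N² + T²))
(-19*d(-4) + O(13, 5)) - 1*82222 = (-19*(10 - 1*(-4)) + (5 + √(5² + 13²))) - 1*82222 = (-19*(10 + 4) + (5 + √(25 + 169))) - 82222 = (-19*14 + (5 + √194)) - 82222 = (-266 + (5 + √194)) - 82222 = (-261 + √194) - 82222 = -82483 + √194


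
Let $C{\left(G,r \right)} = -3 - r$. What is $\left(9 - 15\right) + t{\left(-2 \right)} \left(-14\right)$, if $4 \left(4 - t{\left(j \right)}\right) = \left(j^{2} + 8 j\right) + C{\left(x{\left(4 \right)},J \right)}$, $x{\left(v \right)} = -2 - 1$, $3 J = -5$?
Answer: $- \frac{326}{3} \approx -108.67$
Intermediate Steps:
$J = - \frac{5}{3}$ ($J = \frac{1}{3} \left(-5\right) = - \frac{5}{3} \approx -1.6667$)
$x{\left(v \right)} = -3$
$t{\left(j \right)} = \frac{13}{3} - 2 j - \frac{j^{2}}{4}$ ($t{\left(j \right)} = 4 - \frac{\left(j^{2} + 8 j\right) - \frac{4}{3}}{4} = 4 - \frac{- \frac{4}{3} + j^{2} + 8 j}{4} = 4 - \left(- \frac{1}{3} + 2 j + \frac{j^{2}}{4}\right) = \frac{13}{3} - 2 j - \frac{j^{2}}{4}$)
$\left(9 - 15\right) + t{\left(-2 \right)} \left(-14\right) = \left(9 - 15\right) + \left(\frac{13}{3} - -4 - \frac{\left(-2\right)^{2}}{4}\right) \left(-14\right) = \left(9 - 15\right) + \left(\frac{13}{3} + 4 - 1\right) \left(-14\right) = -6 + \left(\frac{13}{3} + 4 - 1\right) \left(-14\right) = -6 + \frac{22}{3} \left(-14\right) = -6 - \frac{308}{3} = - \frac{326}{3}$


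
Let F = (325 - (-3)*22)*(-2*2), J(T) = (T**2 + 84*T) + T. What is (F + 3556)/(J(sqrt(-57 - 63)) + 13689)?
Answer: -1992*I/(-13569*I + 170*sqrt(30)) ≈ 0.14612 - 0.010027*I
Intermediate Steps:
J(T) = T**2 + 85*T
F = -1564 (F = (325 - 1*(-66))*(-4) = (325 + 66)*(-4) = 391*(-4) = -1564)
(F + 3556)/(J(sqrt(-57 - 63)) + 13689) = (-1564 + 3556)/(sqrt(-57 - 63)*(85 + sqrt(-57 - 63)) + 13689) = 1992/(sqrt(-120)*(85 + sqrt(-120)) + 13689) = 1992/((2*I*sqrt(30))*(85 + 2*I*sqrt(30)) + 13689) = 1992/(2*I*sqrt(30)*(85 + 2*I*sqrt(30)) + 13689) = 1992/(13689 + 2*I*sqrt(30)*(85 + 2*I*sqrt(30)))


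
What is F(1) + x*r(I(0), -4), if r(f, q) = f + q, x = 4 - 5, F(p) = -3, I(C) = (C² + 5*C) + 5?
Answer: -4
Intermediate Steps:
I(C) = 5 + C² + 5*C
x = -1
F(1) + x*r(I(0), -4) = -3 - ((5 + 0² + 5*0) - 4) = -3 - ((5 + 0 + 0) - 4) = -3 - (5 - 4) = -3 - 1*1 = -3 - 1 = -4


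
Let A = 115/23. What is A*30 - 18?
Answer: 132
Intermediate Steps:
A = 5 (A = 115*(1/23) = 5)
A*30 - 18 = 5*30 - 18 = 150 - 18 = 132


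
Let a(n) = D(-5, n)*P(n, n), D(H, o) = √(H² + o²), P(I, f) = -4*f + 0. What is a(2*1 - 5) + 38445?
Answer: 38445 + 12*√34 ≈ 38515.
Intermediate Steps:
P(I, f) = -4*f
a(n) = -4*n*√(25 + n²) (a(n) = √((-5)² + n²)*(-4*n) = √(25 + n²)*(-4*n) = -4*n*√(25 + n²))
a(2*1 - 5) + 38445 = -4*(2*1 - 5)*√(25 + (2*1 - 5)²) + 38445 = -4*(2 - 5)*√(25 + (2 - 5)²) + 38445 = -4*(-3)*√(25 + (-3)²) + 38445 = -4*(-3)*√(25 + 9) + 38445 = -4*(-3)*√34 + 38445 = 12*√34 + 38445 = 38445 + 12*√34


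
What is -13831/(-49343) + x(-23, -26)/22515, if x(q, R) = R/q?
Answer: 377031427/1344843465 ≈ 0.28035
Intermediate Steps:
-13831/(-49343) + x(-23, -26)/22515 = -13831/(-49343) - 26/(-23)/22515 = -13831*(-1/49343) - 26*(-1/23)*(1/22515) = 13831/49343 + (26/23)*(1/22515) = 13831/49343 + 26/517845 = 377031427/1344843465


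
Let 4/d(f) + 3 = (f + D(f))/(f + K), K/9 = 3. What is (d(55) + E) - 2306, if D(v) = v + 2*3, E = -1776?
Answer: -265494/65 ≈ -4084.5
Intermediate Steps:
D(v) = 6 + v (D(v) = v + 6 = 6 + v)
K = 27 (K = 9*3 = 27)
d(f) = 4/(-3 + (6 + 2*f)/(27 + f)) (d(f) = 4/(-3 + (f + (6 + f))/(f + 27)) = 4/(-3 + (6 + 2*f)/(27 + f)))
(d(55) + E) - 2306 = (4*(-27 - 1*55)/(75 + 55) - 1776) - 2306 = (4*(-27 - 55)/130 - 1776) - 2306 = (4*(1/130)*(-82) - 1776) - 2306 = (-164/65 - 1776) - 2306 = -115604/65 - 2306 = -265494/65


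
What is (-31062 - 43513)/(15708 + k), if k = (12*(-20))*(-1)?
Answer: -74575/15948 ≈ -4.6761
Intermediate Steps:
k = 240 (k = -240*(-1) = 240)
(-31062 - 43513)/(15708 + k) = (-31062 - 43513)/(15708 + 240) = -74575/15948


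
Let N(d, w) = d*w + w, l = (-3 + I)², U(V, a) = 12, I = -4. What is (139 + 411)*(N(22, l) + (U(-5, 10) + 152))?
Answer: 710050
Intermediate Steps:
l = 49 (l = (-3 - 4)² = (-7)² = 49)
N(d, w) = w + d*w
(139 + 411)*(N(22, l) + (U(-5, 10) + 152)) = (139 + 411)*(49*(1 + 22) + (12 + 152)) = 550*(49*23 + 164) = 550*(1127 + 164) = 550*1291 = 710050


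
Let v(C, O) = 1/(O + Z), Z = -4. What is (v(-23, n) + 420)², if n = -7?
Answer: 21335161/121 ≈ 1.7632e+5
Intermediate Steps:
v(C, O) = 1/(-4 + O) (v(C, O) = 1/(O - 4) = 1/(-4 + O))
(v(-23, n) + 420)² = (1/(-4 - 7) + 420)² = (1/(-11) + 420)² = (-1/11 + 420)² = (4619/11)² = 21335161/121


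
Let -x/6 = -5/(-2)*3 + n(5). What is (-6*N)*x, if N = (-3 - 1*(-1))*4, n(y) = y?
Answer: -3600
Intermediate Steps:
N = -8 (N = (-3 + 1)*4 = -2*4 = -8)
x = -75 (x = -6*(-5/(-2)*3 + 5) = -6*(-5*(-½)*3 + 5) = -6*((5/2)*3 + 5) = -6*(15/2 + 5) = -6*25/2 = -75)
(-6*N)*x = -6*(-8)*(-75) = 48*(-75) = -3600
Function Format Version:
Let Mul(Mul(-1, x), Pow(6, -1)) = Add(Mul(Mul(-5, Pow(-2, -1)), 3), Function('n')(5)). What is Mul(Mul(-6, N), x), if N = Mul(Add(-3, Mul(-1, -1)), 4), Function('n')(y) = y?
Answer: -3600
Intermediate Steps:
N = -8 (N = Mul(Add(-3, 1), 4) = Mul(-2, 4) = -8)
x = -75 (x = Mul(-6, Add(Mul(Mul(-5, Pow(-2, -1)), 3), 5)) = Mul(-6, Add(Mul(Mul(-5, Rational(-1, 2)), 3), 5)) = Mul(-6, Add(Mul(Rational(5, 2), 3), 5)) = Mul(-6, Add(Rational(15, 2), 5)) = Mul(-6, Rational(25, 2)) = -75)
Mul(Mul(-6, N), x) = Mul(Mul(-6, -8), -75) = Mul(48, -75) = -3600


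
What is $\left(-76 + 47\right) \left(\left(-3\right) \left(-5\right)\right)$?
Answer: $-435$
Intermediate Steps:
$\left(-76 + 47\right) \left(\left(-3\right) \left(-5\right)\right) = \left(-29\right) 15 = -435$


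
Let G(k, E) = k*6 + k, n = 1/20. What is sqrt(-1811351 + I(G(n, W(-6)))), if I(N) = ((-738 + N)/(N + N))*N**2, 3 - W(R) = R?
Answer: I*sqrt(2898368142)/40 ≈ 1345.9*I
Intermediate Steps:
W(R) = 3 - R
n = 1/20 ≈ 0.050000
G(k, E) = 7*k (G(k, E) = 6*k + k = 7*k)
I(N) = N*(-738 + N)/2 (I(N) = ((-738 + N)/((2*N)))*N**2 = ((-738 + N)*(1/(2*N)))*N**2 = ((-738 + N)/(2*N))*N**2 = N*(-738 + N)/2)
sqrt(-1811351 + I(G(n, W(-6)))) = sqrt(-1811351 + (7*(1/20))*(-738 + 7*(1/20))/2) = sqrt(-1811351 + (1/2)*(7/20)*(-738 + 7/20)) = sqrt(-1811351 + (1/2)*(7/20)*(-14753/20)) = sqrt(-1811351 - 103271/800) = sqrt(-1449184071/800) = I*sqrt(2898368142)/40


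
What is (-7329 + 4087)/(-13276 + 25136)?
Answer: -1621/5930 ≈ -0.27336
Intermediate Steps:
(-7329 + 4087)/(-13276 + 25136) = -3242/11860 = -3242*1/11860 = -1621/5930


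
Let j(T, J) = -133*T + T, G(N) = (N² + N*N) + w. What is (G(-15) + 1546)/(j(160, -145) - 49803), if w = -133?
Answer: -621/23641 ≈ -0.026268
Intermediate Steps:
G(N) = -133 + 2*N² (G(N) = (N² + N*N) - 133 = (N² + N²) - 133 = 2*N² - 133 = -133 + 2*N²)
j(T, J) = -132*T
(G(-15) + 1546)/(j(160, -145) - 49803) = ((-133 + 2*(-15)²) + 1546)/(-132*160 - 49803) = ((-133 + 2*225) + 1546)/(-21120 - 49803) = ((-133 + 450) + 1546)/(-70923) = (317 + 1546)*(-1/70923) = 1863*(-1/70923) = -621/23641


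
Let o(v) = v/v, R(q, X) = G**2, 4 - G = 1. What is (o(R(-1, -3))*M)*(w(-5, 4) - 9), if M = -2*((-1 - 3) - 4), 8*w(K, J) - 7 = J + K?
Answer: -132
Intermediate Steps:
G = 3 (G = 4 - 1*1 = 4 - 1 = 3)
w(K, J) = 7/8 + J/8 + K/8 (w(K, J) = 7/8 + (J + K)/8 = 7/8 + (J/8 + K/8) = 7/8 + J/8 + K/8)
R(q, X) = 9 (R(q, X) = 3**2 = 9)
o(v) = 1
M = 16 (M = -2*(-4 - 4) = -2*(-8) = 16)
(o(R(-1, -3))*M)*(w(-5, 4) - 9) = (1*16)*((7/8 + (1/8)*4 + (1/8)*(-5)) - 9) = 16*((7/8 + 1/2 - 5/8) - 9) = 16*(3/4 - 9) = 16*(-33/4) = -132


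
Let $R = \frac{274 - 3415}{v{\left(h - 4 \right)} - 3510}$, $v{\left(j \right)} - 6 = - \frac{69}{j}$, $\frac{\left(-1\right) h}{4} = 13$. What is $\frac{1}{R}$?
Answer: $\frac{21795}{19544} \approx 1.1152$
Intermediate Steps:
$h = -52$ ($h = \left(-4\right) 13 = -52$)
$v{\left(j \right)} = 6 - \frac{69}{j}$
$R = \frac{19544}{21795}$ ($R = \frac{274 - 3415}{\left(6 - \frac{69}{-52 - 4}\right) - 3510} = - \frac{3141}{\left(6 - \frac{69}{-52 - 4}\right) - 3510} = - \frac{3141}{\left(6 - \frac{69}{-56}\right) - 3510} = - \frac{3141}{\left(6 - - \frac{69}{56}\right) - 3510} = - \frac{3141}{\left(6 + \frac{69}{56}\right) - 3510} = - \frac{3141}{\frac{405}{56} - 3510} = - \frac{3141}{- \frac{196155}{56}} = \left(-3141\right) \left(- \frac{56}{196155}\right) = \frac{19544}{21795} \approx 0.89672$)
$\frac{1}{R} = \frac{1}{\frac{19544}{21795}} = \frac{21795}{19544}$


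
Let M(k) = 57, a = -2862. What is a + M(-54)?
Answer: -2805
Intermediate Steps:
a + M(-54) = -2862 + 57 = -2805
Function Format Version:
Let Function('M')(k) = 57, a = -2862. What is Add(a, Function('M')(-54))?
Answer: -2805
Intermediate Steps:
Add(a, Function('M')(-54)) = Add(-2862, 57) = -2805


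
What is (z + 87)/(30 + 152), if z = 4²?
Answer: 103/182 ≈ 0.56593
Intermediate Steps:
z = 16
(z + 87)/(30 + 152) = (16 + 87)/(30 + 152) = 103/182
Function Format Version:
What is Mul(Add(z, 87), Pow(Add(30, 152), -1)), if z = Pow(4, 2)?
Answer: Rational(103, 182) ≈ 0.56593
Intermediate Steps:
z = 16
Mul(Add(z, 87), Pow(Add(30, 152), -1)) = Mul(Add(16, 87), Pow(Add(30, 152), -1)) = Mul(103, Pow(182, -1)) = Mul(103, Rational(1, 182)) = Rational(103, 182)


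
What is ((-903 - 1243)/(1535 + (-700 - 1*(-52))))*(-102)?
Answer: 218892/887 ≈ 246.78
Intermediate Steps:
((-903 - 1243)/(1535 + (-700 - 1*(-52))))*(-102) = -2146/(1535 + (-700 + 52))*(-102) = -2146/(1535 - 648)*(-102) = -2146/887*(-102) = 218892/887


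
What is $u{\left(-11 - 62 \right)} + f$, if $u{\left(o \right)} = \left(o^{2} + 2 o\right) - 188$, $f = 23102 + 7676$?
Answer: $35773$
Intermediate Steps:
$f = 30778$
$u{\left(o \right)} = -188 + o^{2} + 2 o$
$u{\left(-11 - 62 \right)} + f = \left(-188 + \left(-11 - 62\right)^{2} + 2 \left(-11 - 62\right)\right) + 30778 = \left(-188 + \left(-73\right)^{2} + 2 \left(-73\right)\right) + 30778 = \left(-188 + 5329 - 146\right) + 30778 = 4995 + 30778 = 35773$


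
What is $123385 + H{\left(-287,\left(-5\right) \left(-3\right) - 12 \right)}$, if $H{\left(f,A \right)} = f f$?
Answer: $205754$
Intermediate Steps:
$H{\left(f,A \right)} = f^{2}$
$123385 + H{\left(-287,\left(-5\right) \left(-3\right) - 12 \right)} = 123385 + \left(-287\right)^{2} = 123385 + 82369 = 205754$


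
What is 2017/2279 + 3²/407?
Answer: 841430/927553 ≈ 0.90715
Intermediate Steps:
2017/2279 + 3²/407 = 2017*(1/2279) + 9*(1/407) = 2017/2279 + 9/407 = 841430/927553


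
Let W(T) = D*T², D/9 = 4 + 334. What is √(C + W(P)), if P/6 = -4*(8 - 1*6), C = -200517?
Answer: √6808251 ≈ 2609.3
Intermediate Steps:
P = -48 (P = 6*(-4*(8 - 1*6)) = 6*(-4*(8 - 6)) = 6*(-4*2) = 6*(-8) = -48)
D = 3042 (D = 9*(4 + 334) = 9*338 = 3042)
W(T) = 3042*T²
√(C + W(P)) = √(-200517 + 3042*(-48)²) = √(-200517 + 3042*2304) = √(-200517 + 7008768) = √6808251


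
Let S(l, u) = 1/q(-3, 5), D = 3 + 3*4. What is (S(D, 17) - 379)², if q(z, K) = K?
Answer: 3587236/25 ≈ 1.4349e+5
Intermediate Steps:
D = 15 (D = 3 + 12 = 15)
S(l, u) = ⅕ (S(l, u) = 1/5 = ⅕)
(S(D, 17) - 379)² = (⅕ - 379)² = (-1894/5)² = 3587236/25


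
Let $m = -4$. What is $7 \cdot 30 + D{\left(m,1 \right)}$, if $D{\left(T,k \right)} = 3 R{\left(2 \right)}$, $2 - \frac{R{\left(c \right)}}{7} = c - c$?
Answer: $252$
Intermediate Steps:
$R{\left(c \right)} = 14$ ($R{\left(c \right)} = 14 - 7 \left(c - c\right) = 14 - 0 = 14 + 0 = 14$)
$D{\left(T,k \right)} = 42$ ($D{\left(T,k \right)} = 3 \cdot 14 = 42$)
$7 \cdot 30 + D{\left(m,1 \right)} = 7 \cdot 30 + 42 = 210 + 42 = 252$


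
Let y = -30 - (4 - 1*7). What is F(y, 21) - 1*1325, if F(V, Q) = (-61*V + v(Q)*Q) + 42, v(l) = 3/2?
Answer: 791/2 ≈ 395.50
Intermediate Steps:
v(l) = 3/2 (v(l) = 3*(½) = 3/2)
y = -27 (y = -30 - (4 - 7) = -30 - 1*(-3) = -30 + 3 = -27)
F(V, Q) = 42 - 61*V + 3*Q/2 (F(V, Q) = (-61*V + 3*Q/2) + 42 = 42 - 61*V + 3*Q/2)
F(y, 21) - 1*1325 = (42 - 61*(-27) + (3/2)*21) - 1*1325 = (42 + 1647 + 63/2) - 1325 = 3441/2 - 1325 = 791/2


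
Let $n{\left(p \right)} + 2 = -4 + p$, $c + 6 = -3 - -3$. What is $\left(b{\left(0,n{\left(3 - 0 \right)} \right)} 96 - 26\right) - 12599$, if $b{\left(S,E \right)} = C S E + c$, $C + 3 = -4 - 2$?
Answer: $-13201$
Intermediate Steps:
$c = -6$ ($c = -6 - 0 = -6 + \left(-3 + 3\right) = -6 + 0 = -6$)
$C = -9$ ($C = -3 - 6 = -9$)
$n{\left(p \right)} = -6 + p$ ($n{\left(p \right)} = -2 + \left(-4 + p\right) = -6 + p$)
$b{\left(S,E \right)} = -6 - 9 E S$ ($b{\left(S,E \right)} = - 9 S E - 6 = - 9 E S - 6 = -6 - 9 E S$)
$\left(b{\left(0,n{\left(3 - 0 \right)} \right)} 96 - 26\right) - 12599 = \left(\left(-6 - 9 \left(-6 + \left(3 - 0\right)\right) 0\right) 96 - 26\right) - 12599 = \left(\left(-6 - 9 \left(-6 + \left(3 + 0\right)\right) 0\right) 96 - 26\right) - 12599 = \left(\left(-6 - 9 \left(-6 + 3\right) 0\right) 96 - 26\right) - 12599 = \left(\left(-6 - \left(-27\right) 0\right) 96 - 26\right) - 12599 = \left(\left(-6 + 0\right) 96 - 26\right) - 12599 = \left(\left(-6\right) 96 - 26\right) - 12599 = \left(-576 - 26\right) - 12599 = -602 - 12599 = -13201$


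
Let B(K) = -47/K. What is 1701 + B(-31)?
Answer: 52778/31 ≈ 1702.5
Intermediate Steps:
1701 + B(-31) = 1701 - 47/(-31) = 1701 - 47*(-1/31) = 1701 + 47/31 = 52778/31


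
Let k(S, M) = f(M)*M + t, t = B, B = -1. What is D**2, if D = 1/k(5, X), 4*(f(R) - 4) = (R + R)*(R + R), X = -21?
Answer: 1/87347716 ≈ 1.1448e-8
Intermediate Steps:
t = -1
f(R) = 4 + R**2 (f(R) = 4 + ((R + R)*(R + R))/4 = 4 + ((2*R)*(2*R))/4 = 4 + (4*R**2)/4 = 4 + R**2)
k(S, M) = -1 + M*(4 + M**2) (k(S, M) = (4 + M**2)*M - 1 = M*(4 + M**2) - 1 = -1 + M*(4 + M**2))
D = -1/9346 (D = 1/(-1 - 21*(4 + (-21)**2)) = 1/(-1 - 21*(4 + 441)) = 1/(-1 - 21*445) = 1/(-1 - 9345) = 1/(-9346) = -1/9346 ≈ -0.00010700)
D**2 = (-1/9346)**2 = 1/87347716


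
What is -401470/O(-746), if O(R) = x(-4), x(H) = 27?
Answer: -401470/27 ≈ -14869.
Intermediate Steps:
O(R) = 27
-401470/O(-746) = -401470/27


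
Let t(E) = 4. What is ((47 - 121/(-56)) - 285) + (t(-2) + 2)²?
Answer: -11191/56 ≈ -199.84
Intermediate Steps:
((47 - 121/(-56)) - 285) + (t(-2) + 2)² = ((47 - 121/(-56)) - 285) + (4 + 2)² = ((47 - 121*(-1/56)) - 285) + 6² = ((47 + 121/56) - 285) + 36 = (2753/56 - 285) + 36 = -13207/56 + 36 = -11191/56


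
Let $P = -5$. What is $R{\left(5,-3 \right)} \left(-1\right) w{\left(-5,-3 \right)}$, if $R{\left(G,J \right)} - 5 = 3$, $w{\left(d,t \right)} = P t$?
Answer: $-120$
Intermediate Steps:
$w{\left(d,t \right)} = - 5 t$
$R{\left(G,J \right)} = 8$ ($R{\left(G,J \right)} = 5 + 3 = 8$)
$R{\left(5,-3 \right)} \left(-1\right) w{\left(-5,-3 \right)} = 8 \left(-1\right) \left(\left(-5\right) \left(-3\right)\right) = \left(-8\right) 15 = -120$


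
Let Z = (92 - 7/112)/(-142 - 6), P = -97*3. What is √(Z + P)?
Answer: I*√25550683/296 ≈ 17.077*I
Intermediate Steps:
P = -291
Z = -1471/2368 (Z = (92 - 7*1/112)/(-148) = (92 - 1/16)*(-1/148) = (1471/16)*(-1/148) = -1471/2368 ≈ -0.62120)
√(Z + P) = √(-1471/2368 - 291) = √(-690559/2368) = I*√25550683/296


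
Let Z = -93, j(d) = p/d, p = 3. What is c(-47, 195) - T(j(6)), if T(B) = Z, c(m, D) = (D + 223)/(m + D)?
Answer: 7091/74 ≈ 95.824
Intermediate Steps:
c(m, D) = (223 + D)/(D + m)
j(d) = 3/d
T(B) = -93
c(-47, 195) - T(j(6)) = (223 + 195)/(195 - 47) - 1*(-93) = 418/148 + 93 = (1/148)*418 + 93 = 209/74 + 93 = 7091/74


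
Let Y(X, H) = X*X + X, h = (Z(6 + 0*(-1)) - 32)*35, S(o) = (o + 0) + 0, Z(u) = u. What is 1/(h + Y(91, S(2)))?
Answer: 1/7462 ≈ 0.00013401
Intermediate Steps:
S(o) = o (S(o) = o + 0 = o)
h = -910 (h = ((6 + 0*(-1)) - 32)*35 = ((6 + 0) - 32)*35 = (6 - 32)*35 = -26*35 = -910)
Y(X, H) = X + X**2 (Y(X, H) = X**2 + X = X + X**2)
1/(h + Y(91, S(2))) = 1/(-910 + 91*(1 + 91)) = 1/(-910 + 91*92) = 1/(-910 + 8372) = 1/7462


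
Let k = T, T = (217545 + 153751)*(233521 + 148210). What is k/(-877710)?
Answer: -70867596688/438855 ≈ -1.6148e+5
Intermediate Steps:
T = 141735193376 (T = 371296*381731 = 141735193376)
k = 141735193376
k/(-877710) = 141735193376/(-877710) = 141735193376*(-1/877710) = -70867596688/438855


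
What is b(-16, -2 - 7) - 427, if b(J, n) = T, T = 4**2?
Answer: -411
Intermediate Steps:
T = 16
b(J, n) = 16
b(-16, -2 - 7) - 427 = 16 - 427 = -411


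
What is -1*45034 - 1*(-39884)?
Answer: -5150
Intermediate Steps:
-1*45034 - 1*(-39884) = -45034 + 39884 = -5150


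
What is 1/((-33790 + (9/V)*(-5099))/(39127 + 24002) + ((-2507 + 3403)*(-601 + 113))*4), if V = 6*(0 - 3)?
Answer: -42086/73608098139 ≈ -5.7176e-7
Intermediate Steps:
V = -18 (V = 6*(-3) = -18)
1/((-33790 + (9/V)*(-5099))/(39127 + 24002) + ((-2507 + 3403)*(-601 + 113))*4) = 1/((-33790 + (9/(-18))*(-5099))/(39127 + 24002) + ((-2507 + 3403)*(-601 + 113))*4) = 1/((-33790 + (9*(-1/18))*(-5099))/63129 + (896*(-488))*4) = 1/((-33790 - ½*(-5099))*(1/63129) - 437248*4) = 1/((-33790 + 5099/2)*(1/63129) - 1748992) = 1/(-62481/2*1/63129 - 1748992) = 1/(-20827/42086 - 1748992) = 1/(-73608098139/42086) = -42086/73608098139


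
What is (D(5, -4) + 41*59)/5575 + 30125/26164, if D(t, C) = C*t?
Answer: 230714311/145864300 ≈ 1.5817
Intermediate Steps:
(D(5, -4) + 41*59)/5575 + 30125/26164 = (-4*5 + 41*59)/5575 + 30125/26164 = (-20 + 2419)*(1/5575) + 30125*(1/26164) = 2399*(1/5575) + 30125/26164 = 2399/5575 + 30125/26164 = 230714311/145864300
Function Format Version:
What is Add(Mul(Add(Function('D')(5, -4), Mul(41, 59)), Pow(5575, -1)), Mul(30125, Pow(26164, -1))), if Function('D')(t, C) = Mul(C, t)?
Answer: Rational(230714311, 145864300) ≈ 1.5817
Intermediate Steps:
Add(Mul(Add(Function('D')(5, -4), Mul(41, 59)), Pow(5575, -1)), Mul(30125, Pow(26164, -1))) = Add(Mul(Add(Mul(-4, 5), Mul(41, 59)), Pow(5575, -1)), Mul(30125, Pow(26164, -1))) = Add(Mul(Add(-20, 2419), Rational(1, 5575)), Mul(30125, Rational(1, 26164))) = Add(Mul(2399, Rational(1, 5575)), Rational(30125, 26164)) = Add(Rational(2399, 5575), Rational(30125, 26164)) = Rational(230714311, 145864300)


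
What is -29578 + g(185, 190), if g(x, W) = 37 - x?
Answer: -29726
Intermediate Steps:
-29578 + g(185, 190) = -29578 + (37 - 1*185) = -29578 + (37 - 185) = -29578 - 148 = -29726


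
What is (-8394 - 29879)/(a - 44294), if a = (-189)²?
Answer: 38273/8573 ≈ 4.4644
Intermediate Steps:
a = 35721
(-8394 - 29879)/(a - 44294) = (-8394 - 29879)/(35721 - 44294) = -38273/(-8573) = -38273*(-1/8573) = 38273/8573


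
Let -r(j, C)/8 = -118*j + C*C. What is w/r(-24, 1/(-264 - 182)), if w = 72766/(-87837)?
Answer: 1809290207/49481227135581 ≈ 3.6565e-5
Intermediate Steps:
w = -72766/87837 (w = 72766*(-1/87837) = -72766/87837 ≈ -0.82842)
r(j, C) = -8*C² + 944*j (r(j, C) = -8*(-118*j + C*C) = -8*(-118*j + C²) = -8*(C² - 118*j) = -8*C² + 944*j)
w/r(-24, 1/(-264 - 182)) = -72766/(87837*(-8/(-264 - 182)² + 944*(-24))) = -72766/(87837*(-8*(1/(-446))² - 22656)) = -72766/(87837*(-8*(-1/446)² - 22656)) = -72766/(87837*(-8*1/198916 - 22656)) = -72766/(87837*(-2/49729 - 22656)) = -72766/(87837*(-1126660226/49729)) = -72766/87837*(-49729/1126660226) = 1809290207/49481227135581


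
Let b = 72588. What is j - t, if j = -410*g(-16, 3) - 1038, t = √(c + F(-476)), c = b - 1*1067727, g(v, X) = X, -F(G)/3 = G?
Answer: -2268 - I*√993711 ≈ -2268.0 - 996.85*I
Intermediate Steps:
F(G) = -3*G
c = -995139 (c = 72588 - 1*1067727 = 72588 - 1067727 = -995139)
t = I*√993711 (t = √(-995139 - 3*(-476)) = √(-995139 + 1428) = √(-993711) = I*√993711 ≈ 996.85*I)
j = -2268 (j = -410*3 - 1038 = -1230 - 1038 = -2268)
j - t = -2268 - I*√993711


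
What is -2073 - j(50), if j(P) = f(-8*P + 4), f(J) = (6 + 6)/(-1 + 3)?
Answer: -2079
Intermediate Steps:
f(J) = 6 (f(J) = 12/2 = 12*(½) = 6)
j(P) = 6
-2073 - j(50) = -2073 - 1*6 = -2073 - 6 = -2079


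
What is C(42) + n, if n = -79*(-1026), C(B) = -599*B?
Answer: 55896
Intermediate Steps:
n = 81054
C(42) + n = -599*42 + 81054 = -25158 + 81054 = 55896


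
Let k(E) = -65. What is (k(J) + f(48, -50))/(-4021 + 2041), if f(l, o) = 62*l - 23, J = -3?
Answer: -722/495 ≈ -1.4586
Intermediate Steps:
f(l, o) = -23 + 62*l
(k(J) + f(48, -50))/(-4021 + 2041) = (-65 + (-23 + 62*48))/(-4021 + 2041) = (-65 + (-23 + 2976))/(-1980) = (-65 + 2953)*(-1/1980) = 2888*(-1/1980) = -722/495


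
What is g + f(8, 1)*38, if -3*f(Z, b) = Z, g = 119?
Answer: 53/3 ≈ 17.667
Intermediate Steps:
f(Z, b) = -Z/3
g + f(8, 1)*38 = 119 - ⅓*8*38 = 119 - 8/3*38 = 119 - 304/3 = 53/3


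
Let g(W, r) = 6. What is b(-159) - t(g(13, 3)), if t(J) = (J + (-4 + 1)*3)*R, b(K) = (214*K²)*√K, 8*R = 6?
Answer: 9/4 + 5410134*I*√159 ≈ 2.25 + 6.8219e+7*I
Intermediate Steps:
R = ¾ (R = (⅛)*6 = ¾ ≈ 0.75000)
b(K) = 214*K^(5/2)
t(J) = -27/4 + 3*J/4 (t(J) = (J + (-4 + 1)*3)*(¾) = (J - 3*3)*(¾) = (J - 9)*(¾) = (-9 + J)*(¾) = -27/4 + 3*J/4)
b(-159) - t(g(13, 3)) = 214*(-159)^(5/2) - (-27/4 + (¾)*6) = 214*(25281*I*√159) - (-27/4 + 9/2) = 5410134*I*√159 - 1*(-9/4) = 5410134*I*√159 + 9/4 = 9/4 + 5410134*I*√159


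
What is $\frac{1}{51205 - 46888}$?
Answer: $\frac{1}{4317} \approx 0.00023164$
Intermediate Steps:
$\frac{1}{51205 - 46888} = \frac{1}{4317}$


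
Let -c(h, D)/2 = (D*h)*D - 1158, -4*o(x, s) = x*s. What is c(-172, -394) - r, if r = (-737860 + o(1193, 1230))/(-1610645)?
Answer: 34405631661117/644258 ≈ 5.3404e+7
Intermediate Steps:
o(x, s) = -s*x/4 (o(x, s) = -x*s/4 = -s*x/4)
c(h, D) = 2316 - 2*h*D² (c(h, D) = -2*((D*h)*D - 1158) = -2*(h*D² - 1158) = -2*(-1158 + h*D²) = 2316 - 2*h*D²)
r = 441883/644258 (r = (-737860 - ¼*1230*1193)/(-1610645) = (-737860 - 733695/2)*(-1/1610645) = -2209415/2*(-1/1610645) = 441883/644258 ≈ 0.68588)
c(-172, -394) - r = (2316 - 2*(-172)*(-394)²) - 1*441883/644258 = (2316 - 2*(-172)*155236) - 441883/644258 = (2316 + 53401184) - 441883/644258 = 53403500 - 441883/644258 = 34405631661117/644258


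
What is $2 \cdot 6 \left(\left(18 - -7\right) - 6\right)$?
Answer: $228$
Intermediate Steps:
$2 \cdot 6 \left(\left(18 - -7\right) - 6\right) = 12 \left(\left(18 + 7\right) - 6\right) = 12 \left(25 - 6\right) = 12 \cdot 19 = 228$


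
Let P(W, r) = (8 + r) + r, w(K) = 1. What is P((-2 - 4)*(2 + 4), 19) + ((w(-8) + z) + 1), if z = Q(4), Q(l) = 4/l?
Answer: 49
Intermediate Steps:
z = 1 (z = 4/4 = 4*(¼) = 1)
P(W, r) = 8 + 2*r
P((-2 - 4)*(2 + 4), 19) + ((w(-8) + z) + 1) = (8 + 2*19) + ((1 + 1) + 1) = (8 + 38) + (2 + 1) = 46 + 3 = 49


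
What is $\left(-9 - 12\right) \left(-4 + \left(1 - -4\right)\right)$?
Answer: $-21$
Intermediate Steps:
$\left(-9 - 12\right) \left(-4 + \left(1 - -4\right)\right) = - 21 \left(-4 + \left(1 + 4\right)\right) = - 21 \left(-4 + 5\right) = \left(-21\right) 1 = -21$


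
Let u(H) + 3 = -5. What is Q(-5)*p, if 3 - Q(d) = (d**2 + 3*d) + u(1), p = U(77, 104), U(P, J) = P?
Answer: 77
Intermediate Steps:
p = 77
u(H) = -8 (u(H) = -3 - 5 = -8)
Q(d) = 11 - d**2 - 3*d (Q(d) = 3 - ((d**2 + 3*d) - 8) = 3 - (-8 + d**2 + 3*d) = 3 + (8 - d**2 - 3*d) = 11 - d**2 - 3*d)
Q(-5)*p = (11 - 1*(-5)**2 - 3*(-5))*77 = (11 - 1*25 + 15)*77 = (11 - 25 + 15)*77 = 1*77 = 77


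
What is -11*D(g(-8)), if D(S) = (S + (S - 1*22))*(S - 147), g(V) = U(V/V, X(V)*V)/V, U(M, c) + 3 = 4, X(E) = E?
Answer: -1152283/32 ≈ -36009.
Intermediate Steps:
U(M, c) = 1 (U(M, c) = -3 + 4 = 1)
g(V) = 1/V
D(S) = (-147 + S)*(-22 + 2*S) (D(S) = (S + (S - 22))*(-147 + S) = (S + (-22 + S))*(-147 + S) = (-22 + 2*S)*(-147 + S) = (-147 + S)*(-22 + 2*S))
-11*D(g(-8)) = -11*(3234 - 316/(-8) + 2*(1/(-8))²) = -11*(3234 - 316*(-⅛) + 2*(-⅛)²) = -11*(3234 + 79/2 + 2*(1/64)) = -11*(3234 + 79/2 + 1/32) = -11*104753/32 = -1152283/32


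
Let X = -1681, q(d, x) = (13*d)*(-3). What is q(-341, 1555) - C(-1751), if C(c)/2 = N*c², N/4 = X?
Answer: 41231594747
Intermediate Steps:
q(d, x) = -39*d
N = -6724 (N = 4*(-1681) = -6724)
C(c) = -13448*c² (C(c) = 2*(-6724*c²) = -13448*c²)
q(-341, 1555) - C(-1751) = -39*(-341) - (-13448)*(-1751)² = 13299 - (-13448)*3066001 = 13299 - 1*(-41231581448) = 13299 + 41231581448 = 41231594747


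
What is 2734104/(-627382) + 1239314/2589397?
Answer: -3151078699670/812270534327 ≈ -3.8793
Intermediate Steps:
2734104/(-627382) + 1239314/2589397 = 2734104*(-1/627382) + 1239314*(1/2589397) = -1367052/313691 + 1239314/2589397 = -3151078699670/812270534327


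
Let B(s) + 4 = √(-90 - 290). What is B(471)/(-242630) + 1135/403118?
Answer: 138498761/48904260170 - I*√95/121315 ≈ 0.002832 - 8.0343e-5*I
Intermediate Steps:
B(s) = -4 + 2*I*√95 (B(s) = -4 + √(-90 - 290) = -4 + √(-380) = -4 + 2*I*√95)
B(471)/(-242630) + 1135/403118 = (-4 + 2*I*√95)/(-242630) + 1135/403118 = (-4 + 2*I*√95)*(-1/242630) + 1135*(1/403118) = (2/121315 - I*√95/121315) + 1135/403118 = 138498761/48904260170 - I*√95/121315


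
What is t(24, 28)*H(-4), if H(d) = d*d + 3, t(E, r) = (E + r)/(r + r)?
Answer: 247/14 ≈ 17.643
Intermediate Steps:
t(E, r) = (E + r)/(2*r) (t(E, r) = (E + r)/((2*r)) = (E + r)*(1/(2*r)) = (E + r)/(2*r))
H(d) = 3 + d**2 (H(d) = d**2 + 3 = 3 + d**2)
t(24, 28)*H(-4) = ((1/2)*(24 + 28)/28)*(3 + (-4)**2) = ((1/2)*(1/28)*52)*(3 + 16) = (13/14)*19 = 247/14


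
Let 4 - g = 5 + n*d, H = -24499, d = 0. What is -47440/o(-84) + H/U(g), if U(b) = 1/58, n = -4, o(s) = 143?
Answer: -203242146/143 ≈ -1.4213e+6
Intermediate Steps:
g = -1 (g = 4 - (5 - 4*0) = 4 - (5 + 0) = 4 - 1*5 = 4 - 5 = -1)
U(b) = 1/58
-47440/o(-84) + H/U(g) = -47440/143 - 24499/1/58 = -47440*1/143 - 24499*58 = -47440/143 - 1420942 = -203242146/143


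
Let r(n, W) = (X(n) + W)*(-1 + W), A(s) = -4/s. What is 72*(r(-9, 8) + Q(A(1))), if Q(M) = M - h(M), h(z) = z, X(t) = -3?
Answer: 2520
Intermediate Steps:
r(n, W) = (-1 + W)*(-3 + W) (r(n, W) = (-3 + W)*(-1 + W) = (-1 + W)*(-3 + W))
Q(M) = 0 (Q(M) = M - M = 0)
72*(r(-9, 8) + Q(A(1))) = 72*((3 + 8² - 4*8) + 0) = 72*((3 + 64 - 32) + 0) = 72*(35 + 0) = 72*35 = 2520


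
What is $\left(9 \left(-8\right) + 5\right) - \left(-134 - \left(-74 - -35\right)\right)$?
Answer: $28$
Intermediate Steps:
$\left(9 \left(-8\right) + 5\right) - \left(-134 - \left(-74 - -35\right)\right) = \left(-72 + 5\right) - \left(-134 - \left(-74 + 35\right)\right) = -67 - \left(-134 - -39\right) = -67 - \left(-134 + 39\right) = -67 - -95 = -67 + 95 = 28$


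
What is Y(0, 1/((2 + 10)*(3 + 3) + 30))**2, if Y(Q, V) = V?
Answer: 1/10404 ≈ 9.6117e-5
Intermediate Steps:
Y(0, 1/((2 + 10)*(3 + 3) + 30))**2 = (1/((2 + 10)*(3 + 3) + 30))**2 = (1/(12*6 + 30))**2 = (1/(72 + 30))**2 = (1/102)**2 = 1/10404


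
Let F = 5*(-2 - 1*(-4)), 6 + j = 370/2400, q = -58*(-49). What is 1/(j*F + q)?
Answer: 24/66805 ≈ 0.00035925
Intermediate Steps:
q = 2842
j = -1403/240 (j = -6 + 370/2400 = -6 + 370*(1/2400) = -6 + 37/240 = -1403/240 ≈ -5.8458)
F = 10 (F = 5*(-2 + 4) = 5*2 = 10)
1/(j*F + q) = 1/(-1403/240*10 + 2842) = 1/(-1403/24 + 2842) = 1/(66805/24) = 24/66805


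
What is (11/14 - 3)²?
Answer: 961/196 ≈ 4.9031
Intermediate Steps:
(11/14 - 3)² = (-31/14)² = 961/196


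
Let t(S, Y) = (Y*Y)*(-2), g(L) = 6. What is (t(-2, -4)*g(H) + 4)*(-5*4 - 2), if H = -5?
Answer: 4136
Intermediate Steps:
t(S, Y) = -2*Y**2 (t(S, Y) = Y**2*(-2) = -2*Y**2)
(t(-2, -4)*g(H) + 4)*(-5*4 - 2) = (-2*(-4)**2*6 + 4)*(-5*4 - 2) = (-2*16*6 + 4)*(-20 - 2) = (-32*6 + 4)*(-22) = (-192 + 4)*(-22) = -188*(-22) = 4136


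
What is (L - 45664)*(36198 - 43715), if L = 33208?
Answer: 93631752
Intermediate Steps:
(L - 45664)*(36198 - 43715) = (33208 - 45664)*(36198 - 43715) = -12456*(-7517) = 93631752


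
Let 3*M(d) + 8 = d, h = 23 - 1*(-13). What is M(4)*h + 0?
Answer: -48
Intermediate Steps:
h = 36 (h = 23 + 13 = 36)
M(d) = -8/3 + d/3
M(4)*h + 0 = (-8/3 + (⅓)*4)*36 + 0 = (-8/3 + 4/3)*36 + 0 = -4/3*36 + 0 = -48 + 0 = -48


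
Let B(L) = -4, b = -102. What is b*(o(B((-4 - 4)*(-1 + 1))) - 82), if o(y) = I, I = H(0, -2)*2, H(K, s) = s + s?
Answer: 9180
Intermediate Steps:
H(K, s) = 2*s
I = -8 (I = (2*(-2))*2 = -4*2 = -8)
o(y) = -8
b*(o(B((-4 - 4)*(-1 + 1))) - 82) = -102*(-8 - 82) = -102*(-90) = 9180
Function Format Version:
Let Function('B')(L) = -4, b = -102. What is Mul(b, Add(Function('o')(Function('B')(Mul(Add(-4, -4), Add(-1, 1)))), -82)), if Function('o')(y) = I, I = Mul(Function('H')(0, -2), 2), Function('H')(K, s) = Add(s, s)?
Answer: 9180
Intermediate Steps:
Function('H')(K, s) = Mul(2, s)
I = -8 (I = Mul(Mul(2, -2), 2) = Mul(-4, 2) = -8)
Function('o')(y) = -8
Mul(b, Add(Function('o')(Function('B')(Mul(Add(-4, -4), Add(-1, 1)))), -82)) = Mul(-102, Add(-8, -82)) = Mul(-102, -90) = 9180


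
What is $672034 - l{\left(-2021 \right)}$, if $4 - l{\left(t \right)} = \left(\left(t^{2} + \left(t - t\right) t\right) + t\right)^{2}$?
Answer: $16666153728430$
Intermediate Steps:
$l{\left(t \right)} = 4 - \left(t + t^{2}\right)^{2}$ ($l{\left(t \right)} = 4 - \left(\left(t^{2} + \left(t - t\right) t\right) + t\right)^{2} = 4 - \left(\left(t^{2} + 0 t\right) + t\right)^{2} = 4 - \left(\left(t^{2} + 0\right) + t\right)^{2} = 4 - \left(t^{2} + t\right)^{2} = 4 - \left(t + t^{2}\right)^{2}$)
$672034 - l{\left(-2021 \right)} = 672034 - \left(4 - \left(-2021\right)^{2} \left(1 - 2021\right)^{2}\right) = 672034 - \left(4 - 4084441 \left(-2020\right)^{2}\right) = 672034 - \left(4 - 4084441 \cdot 4080400\right) = 672034 - \left(4 - 16666153056400\right) = 672034 - -16666153056396 = 672034 + 16666153056396 = 16666153728430$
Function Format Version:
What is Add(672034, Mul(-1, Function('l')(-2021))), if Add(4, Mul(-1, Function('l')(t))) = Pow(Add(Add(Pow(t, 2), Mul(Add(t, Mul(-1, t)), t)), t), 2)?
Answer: 16666153728430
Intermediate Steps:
Function('l')(t) = Add(4, Mul(-1, Pow(Add(t, Pow(t, 2)), 2))) (Function('l')(t) = Add(4, Mul(-1, Pow(Add(Add(Pow(t, 2), Mul(Add(t, Mul(-1, t)), t)), t), 2))) = Add(4, Mul(-1, Pow(Add(Add(Pow(t, 2), Mul(0, t)), t), 2))) = Add(4, Mul(-1, Pow(Add(Add(Pow(t, 2), 0), t), 2))) = Add(4, Mul(-1, Pow(Add(Pow(t, 2), t), 2))) = Add(4, Mul(-1, Pow(Add(t, Pow(t, 2)), 2))))
Add(672034, Mul(-1, Function('l')(-2021))) = Add(672034, Mul(-1, Add(4, Mul(-1, Pow(-2021, 2), Pow(Add(1, -2021), 2))))) = Add(672034, Mul(-1, Add(4, Mul(-1, 4084441, Pow(-2020, 2))))) = Add(672034, Mul(-1, Add(4, Mul(-1, 4084441, 4080400)))) = Add(672034, Mul(-1, Add(4, -16666153056400))) = Add(672034, Mul(-1, -16666153056396)) = Add(672034, 16666153056396) = 16666153728430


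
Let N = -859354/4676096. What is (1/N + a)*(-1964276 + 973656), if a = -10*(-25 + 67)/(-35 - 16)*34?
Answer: -116864939217440/429677 ≈ -2.7198e+8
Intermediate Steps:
N = -429677/2338048 (N = -859354*1/4676096 = -429677/2338048 ≈ -0.18378)
a = 280 (a = -420/(-51)*34 = -420*(-1)/51*34 = -10*(-14/17)*34 = (140/17)*34 = 280)
(1/N + a)*(-1964276 + 973656) = (1/(-429677/2338048) + 280)*(-1964276 + 973656) = (-2338048/429677 + 280)*(-990620) = (117971512/429677)*(-990620) = -116864939217440/429677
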